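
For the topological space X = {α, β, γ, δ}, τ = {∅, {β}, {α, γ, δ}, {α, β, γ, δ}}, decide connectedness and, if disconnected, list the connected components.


(X, τ) is disconnected; components = [{β}, {α, γ, δ}].

Find clopen sets (U ∈ τ with X ∖ U ∈ τ):
  U = ∅, X ∖ U = {α, β, γ, δ} — both open, so U is clopen.
  U = {β}, X ∖ U = {α, γ, δ} — both open, so U is clopen.
  U = {α, γ, δ}, X ∖ U = {β} — both open, so U is clopen.
  U = {α, β, γ, δ}, X ∖ U = ∅ — both open, so U is clopen.
Nontrivial clopen(s) exist: e.g. {β}. So (X, τ) is disconnected.
Compute connected components by grouping points that agree on all clopens:
  component: {β}
  component: {α, γ, δ}


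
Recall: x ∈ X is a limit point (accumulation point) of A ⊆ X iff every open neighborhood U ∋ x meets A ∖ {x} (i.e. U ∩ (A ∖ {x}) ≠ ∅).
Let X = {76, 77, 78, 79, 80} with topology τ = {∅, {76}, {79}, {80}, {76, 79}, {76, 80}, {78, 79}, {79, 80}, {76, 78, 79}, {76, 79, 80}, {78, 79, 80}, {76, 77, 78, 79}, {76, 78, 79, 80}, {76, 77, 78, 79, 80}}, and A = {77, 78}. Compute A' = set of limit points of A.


A' = {77}

For each x ∈ X, list the open sets U ∈ τ with x ∈ U, then check whether U ∩ (A ∖ {x}) ≠ ∅ for every such U.
  x = 76: open {76} ∋ x has {76} ∩ (A ∖ {76}) = ∅, so x is NOT a limit point.
  x = 77: opens ∋ x are {76, 77, 78, 79}, {76, 77, 78, 79, 80}; each meets A ∖ {77}, so x IS a limit point.
  x = 78: open {78, 79} ∋ x has {78, 79} ∩ (A ∖ {78}) = ∅, so x is NOT a limit point.
  x = 79: open {79} ∋ x has {79} ∩ (A ∖ {79}) = ∅, so x is NOT a limit point.
  x = 80: open {80} ∋ x has {80} ∩ (A ∖ {80}) = ∅, so x is NOT a limit point.
Collecting: A' = {77}.


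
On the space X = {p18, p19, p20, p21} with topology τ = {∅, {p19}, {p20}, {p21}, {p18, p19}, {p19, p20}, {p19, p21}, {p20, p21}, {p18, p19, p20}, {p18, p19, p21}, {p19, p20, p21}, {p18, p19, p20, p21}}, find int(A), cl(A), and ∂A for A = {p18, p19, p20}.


int(A) = {p18, p19, p20}, cl(A) = {p18, p19, p20}, ∂A = ∅.

Closed sets in (X, τ) are complements of opens:
  closed(X, τ) = {∅, {p18}, {p20}, {p21}, {p18, p19}, {p18, p20}, {p18, p21}, {p20, p21}, {p18, p19, p20}, {p18, p19, p21}, {p18, p20, p21}, {p18, p19, p20, p21}}.
int(A) = ⋃ {U ∈ τ : U ⊆ A}. Opens contained in A: ∅, {p19}, {p20}, {p18, p19}, {p19, p20}, {p18, p19, p20}.
Taking the union of these: int(A) = {p18, p19, p20}.
cl(A) = ⋂ {C closed : A ⊆ C}. Closed sets containing A: {p18, p19, p20}, {p18, p19, p20, p21}.
Intersecting these: cl(A) = {p18, p19, p20}.
∂A = cl(A) ∖ int(A) = {p18, p19, p20} ∖ {p18, p19, p20} = ∅.


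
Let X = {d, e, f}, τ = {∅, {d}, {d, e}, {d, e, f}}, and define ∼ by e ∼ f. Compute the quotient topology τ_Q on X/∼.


X/∼ = {[d], [e=f]}; |τ_Q| = 3.

Equivalence classes: [d], [e=f].
Quotient map π: X → X/∼ sends d ↦ [d], e ↦ [e=f], f ↦ [e=f].
For each subset V ⊆ X/∼, compute π^{-1}(V) ⊆ X and check whether π^{-1}(V) ∈ τ. V is open in τ_Q iff π^{-1}(V) ∈ τ.
  V = {}: π^{-1}(V) = ∅ ∈ τ ✓.
  V = {[d]}: π^{-1}(V) = {d} ∈ τ ✓.
  V = {[e=f]}: π^{-1}(V) = {e, f} ∉ τ ✗.
  V = {[d], [e=f]}: π^{-1}(V) = {d, e, f} ∈ τ ✓.
Open sets in the quotient: τ_Q = {{}, {[d]}, {[d], [e=f]}} (3 elements).


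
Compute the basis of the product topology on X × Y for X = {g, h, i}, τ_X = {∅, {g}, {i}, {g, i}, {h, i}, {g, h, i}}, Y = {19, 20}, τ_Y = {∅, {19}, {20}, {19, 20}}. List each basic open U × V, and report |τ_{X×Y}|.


Basis B = {∅ × ∅, {g} × {19}, {g} × {20}, {i} × {19}, {i} × {20}, {g} × {19, 20}, {g, i} × {19}, {g, i} × {20}, {h, i} × {19}, {h, i} × {20}, {i} × {19, 20}, {g, h, i} × {19}, {g, h, i} × {20}, {g, i} × {19, 20}, {h, i} × {19, 20}, {g, h, i} × {19, 20}}; |τ_{X×Y}| = 36.

Enumerate products U × V with U ∈ τ_X, V ∈ τ_Y (deduplicated):
  ∅ × ∅ = {} (∅)
  {g} × {19} = {(g,19)}
  {g} × {20} = {(g,20)}
  {i} × {19} = {(i,19)}
  {i} × {20} = {(i,20)}
  {g} × {19, 20} = {(g,19), (g,20)}
  {g, i} × {19} = {(g,19), (i,19)}
  {g, i} × {20} = {(g,20), (i,20)}
  {h, i} × {19} = {(h,19), (i,19)}
  {h, i} × {20} = {(h,20), (i,20)}
  {i} × {19, 20} = {(i,19), (i,20)}
  {g, h, i} × {19} = {(g,19), (h,19), (i,19)}
  {g, h, i} × {20} = {(g,20), (h,20), (i,20)}
  {g, i} × {19, 20} = {(g,19), (g,20), (i,19), (i,20)}
  {h, i} × {19, 20} = {(h,19), (h,20), (i,19), (i,20)}
  {g, h, i} × {19, 20} = {(g,19), (g,20), (h,19), (h,20), (i,19), (i,20)}
These 16 distinct sets form the basis B.
Close under arbitrary unions to get τ_{X×Y}; counting gives |τ_{X×Y}| = 36.


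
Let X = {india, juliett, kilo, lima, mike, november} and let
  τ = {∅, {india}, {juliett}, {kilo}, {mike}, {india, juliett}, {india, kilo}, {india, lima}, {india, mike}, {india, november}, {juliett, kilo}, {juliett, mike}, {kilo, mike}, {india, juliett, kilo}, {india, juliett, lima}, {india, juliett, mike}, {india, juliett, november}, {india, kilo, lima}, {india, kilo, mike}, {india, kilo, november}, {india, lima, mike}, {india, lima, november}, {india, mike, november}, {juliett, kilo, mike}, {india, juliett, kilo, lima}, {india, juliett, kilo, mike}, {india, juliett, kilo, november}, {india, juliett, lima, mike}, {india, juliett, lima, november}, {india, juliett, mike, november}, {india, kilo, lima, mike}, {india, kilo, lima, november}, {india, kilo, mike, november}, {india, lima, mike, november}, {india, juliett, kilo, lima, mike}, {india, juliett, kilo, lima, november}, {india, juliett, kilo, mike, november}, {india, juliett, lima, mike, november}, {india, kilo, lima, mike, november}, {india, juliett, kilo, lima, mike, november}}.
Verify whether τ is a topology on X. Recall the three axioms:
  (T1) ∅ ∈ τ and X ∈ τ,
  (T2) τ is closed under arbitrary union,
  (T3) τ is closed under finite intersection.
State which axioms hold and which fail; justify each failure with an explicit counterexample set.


τ IS a topology on X.

Axiom (T1): ∅ ∈ τ? Yes; X ∈ τ? Yes.
Axiom (T2/T3): check pairwise unions and intersections of members of τ.
All pairwise intersections and unions checked — each lies in τ. Therefore τ satisfies (T1), (T2), (T3): it IS a topology on X.


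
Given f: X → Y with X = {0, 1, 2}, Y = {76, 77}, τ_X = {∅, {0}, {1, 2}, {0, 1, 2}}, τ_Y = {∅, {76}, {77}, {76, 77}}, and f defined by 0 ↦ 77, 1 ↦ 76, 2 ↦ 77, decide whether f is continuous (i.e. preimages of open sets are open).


f is NOT continuous.

Compute f^{-1}(U) for each U ∈ τ_Y:
  U = ∅: f^{-1}(U) = ∅ ∈ τ_X ✓.
  U = {76}: f^{-1}(U) = {1} ∉ τ_X ✗.
  U = {77}: f^{-1}(U) = {0, 2} ∉ τ_X ✗.
  U = {76, 77}: f^{-1}(U) = {0, 1, 2} ∈ τ_X ✓.
Found U = {76} with f^{-1}(U) = {1} not in τ_X. Therefore f is NOT continuous.


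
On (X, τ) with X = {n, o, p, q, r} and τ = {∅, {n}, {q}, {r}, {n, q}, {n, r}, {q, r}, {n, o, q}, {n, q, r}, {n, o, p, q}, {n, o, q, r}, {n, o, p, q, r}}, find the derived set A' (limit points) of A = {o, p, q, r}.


A' = {o, p}

For each x ∈ X, list the open sets U ∈ τ with x ∈ U, then check whether U ∩ (A ∖ {x}) ≠ ∅ for every such U.
  x = n: open {n} ∋ x has {n} ∩ (A ∖ {n}) = ∅, so x is NOT a limit point.
  x = o: opens ∋ x are {n, o, q}, {n, o, p, q}, {n, o, q, r}, {n, o, p, q, r}; each meets A ∖ {o}, so x IS a limit point.
  x = p: opens ∋ x are {n, o, p, q}, {n, o, p, q, r}; each meets A ∖ {p}, so x IS a limit point.
  x = q: open {q} ∋ x has {q} ∩ (A ∖ {q}) = ∅, so x is NOT a limit point.
  x = r: open {r} ∋ x has {r} ∩ (A ∖ {r}) = ∅, so x is NOT a limit point.
Collecting: A' = {o, p}.


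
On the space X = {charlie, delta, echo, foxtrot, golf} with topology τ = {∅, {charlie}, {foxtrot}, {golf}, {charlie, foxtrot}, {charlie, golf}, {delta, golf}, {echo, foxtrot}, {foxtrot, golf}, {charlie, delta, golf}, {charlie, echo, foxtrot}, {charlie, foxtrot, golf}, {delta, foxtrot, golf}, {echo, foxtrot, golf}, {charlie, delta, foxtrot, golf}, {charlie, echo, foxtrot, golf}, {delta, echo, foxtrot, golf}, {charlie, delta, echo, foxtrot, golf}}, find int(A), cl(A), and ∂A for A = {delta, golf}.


int(A) = {delta, golf}, cl(A) = {delta, golf}, ∂A = ∅.

Closed sets in (X, τ) are complements of opens:
  closed(X, τ) = {∅, {charlie}, {delta}, {echo}, {charlie, delta}, {charlie, echo}, {delta, echo}, {delta, golf}, {echo, foxtrot}, {charlie, delta, echo}, {charlie, delta, golf}, {charlie, echo, foxtrot}, {delta, echo, foxtrot}, {delta, echo, golf}, {charlie, delta, echo, foxtrot}, {charlie, delta, echo, golf}, {delta, echo, foxtrot, golf}, {charlie, delta, echo, foxtrot, golf}}.
int(A) = ⋃ {U ∈ τ : U ⊆ A}. Opens contained in A: ∅, {golf}, {delta, golf}.
Taking the union of these: int(A) = {delta, golf}.
cl(A) = ⋂ {C closed : A ⊆ C}. Closed sets containing A: {delta, golf}, {charlie, delta, golf}, {delta, echo, golf}, {charlie, delta, echo, golf}, {delta, echo, foxtrot, golf}, {charlie, delta, echo, foxtrot, golf}.
Intersecting these: cl(A) = {delta, golf}.
∂A = cl(A) ∖ int(A) = {delta, golf} ∖ {delta, golf} = ∅.


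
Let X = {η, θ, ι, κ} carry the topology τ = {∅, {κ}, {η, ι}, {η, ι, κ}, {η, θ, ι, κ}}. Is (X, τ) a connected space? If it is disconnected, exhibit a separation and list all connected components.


(X, τ) is connected.

Find clopen sets (U ∈ τ with X ∖ U ∈ τ):
  U = ∅, X ∖ U = {η, θ, ι, κ} — both open, so U is clopen.
  U = {η, θ, ι, κ}, X ∖ U = ∅ — both open, so U is clopen.
Only trivial clopens (∅ and X) exist, so (X, τ) is connected.
Compute connected components by grouping points that agree on all clopens:
  component: {η, θ, ι, κ}


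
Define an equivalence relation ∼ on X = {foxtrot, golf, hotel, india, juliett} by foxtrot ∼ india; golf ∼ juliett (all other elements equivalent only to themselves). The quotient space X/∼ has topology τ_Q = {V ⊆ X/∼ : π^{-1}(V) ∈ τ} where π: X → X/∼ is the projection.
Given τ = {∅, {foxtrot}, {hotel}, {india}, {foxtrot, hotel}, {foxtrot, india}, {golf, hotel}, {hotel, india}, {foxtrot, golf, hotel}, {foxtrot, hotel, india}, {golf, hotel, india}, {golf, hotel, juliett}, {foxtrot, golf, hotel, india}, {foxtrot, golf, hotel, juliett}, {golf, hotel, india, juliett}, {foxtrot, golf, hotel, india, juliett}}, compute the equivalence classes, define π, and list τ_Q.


X/∼ = {[foxtrot=india], [golf=juliett], [hotel]}; |τ_Q| = 6.

Equivalence classes: [foxtrot=india], [golf=juliett], [hotel].
Quotient map π: X → X/∼ sends foxtrot ↦ [foxtrot=india], golf ↦ [golf=juliett], hotel ↦ [hotel], india ↦ [foxtrot=india], juliett ↦ [golf=juliett].
For each subset V ⊆ X/∼, compute π^{-1}(V) ⊆ X and check whether π^{-1}(V) ∈ τ. V is open in τ_Q iff π^{-1}(V) ∈ τ.
  V = {}: π^{-1}(V) = ∅ ∈ τ ✓.
  V = {[foxtrot=india]}: π^{-1}(V) = {foxtrot, india} ∈ τ ✓.
  V = {[golf=juliett]}: π^{-1}(V) = {golf, juliett} ∉ τ ✗.
  V = {[foxtrot=india], [golf=juliett]}: π^{-1}(V) = {foxtrot, golf, india, juliett} ∉ τ ✗.
  V = {[hotel]}: π^{-1}(V) = {hotel} ∈ τ ✓.
  V = {[foxtrot=india], [hotel]}: π^{-1}(V) = {foxtrot, hotel, india} ∈ τ ✓.
  V = {[golf=juliett], [hotel]}: π^{-1}(V) = {golf, hotel, juliett} ∈ τ ✓.
  V = {[foxtrot=india], [golf=juliett], [hotel]}: π^{-1}(V) = {foxtrot, golf, hotel, india, juliett} ∈ τ ✓.
Open sets in the quotient: τ_Q = {{}, {[foxtrot=india]}, {[hotel]}, {[foxtrot=india], [hotel]}, {[golf=juliett], [hotel]}, {[foxtrot=india], [golf=juliett], [hotel]}} (6 elements).


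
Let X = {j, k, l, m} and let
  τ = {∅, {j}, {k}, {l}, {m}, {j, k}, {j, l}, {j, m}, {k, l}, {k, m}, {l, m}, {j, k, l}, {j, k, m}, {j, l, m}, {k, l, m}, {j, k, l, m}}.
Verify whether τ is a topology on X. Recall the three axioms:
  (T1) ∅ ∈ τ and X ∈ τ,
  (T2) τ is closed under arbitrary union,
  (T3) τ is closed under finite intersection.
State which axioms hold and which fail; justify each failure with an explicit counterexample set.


τ IS a topology on X.

Axiom (T1): ∅ ∈ τ? Yes; X ∈ τ? Yes.
Axiom (T2/T3): check pairwise unions and intersections of members of τ.
All pairwise intersections and unions checked — each lies in τ. Therefore τ satisfies (T1), (T2), (T3): it IS a topology on X.


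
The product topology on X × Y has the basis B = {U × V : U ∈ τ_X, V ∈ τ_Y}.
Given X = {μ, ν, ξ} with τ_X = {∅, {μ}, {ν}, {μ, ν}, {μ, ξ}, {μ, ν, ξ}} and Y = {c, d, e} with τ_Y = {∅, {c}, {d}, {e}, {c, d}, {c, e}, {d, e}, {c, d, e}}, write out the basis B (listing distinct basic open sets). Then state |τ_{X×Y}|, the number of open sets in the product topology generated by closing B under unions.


Basis B = {∅ × ∅, {μ} × {c}, {μ} × {d}, {μ} × {e}, {ν} × {c}, {ν} × {d}, {ν} × {e}, {μ} × {c, d}, {μ} × {c, e}, {μ, ν} × {c}, {μ, ξ} × {c}, {μ} × {d, e}, {μ, ν} × {d}, {μ, ξ} × {d}, {μ, ν} × {e}, {μ, ξ} × {e}, {ν} × {c, d}, {ν} × {c, e}, {ν} × {d, e}, {μ} × {c, d, e}, {μ, ν, ξ} × {c}, {μ, ν, ξ} × {d}, {μ, ν, ξ} × {e}, {ν} × {c, d, e}, {μ, ν} × {c, d}, {μ, ξ} × {c, d}, {μ, ν} × {c, e}, {μ, ξ} × {c, e}, {μ, ν} × {d, e}, {μ, ξ} × {d, e}, {μ, ν} × {c, d, e}, {μ, ξ} × {c, d, e}, {μ, ν, ξ} × {c, d}, {μ, ν, ξ} × {c, e}, {μ, ν, ξ} × {d, e}, {μ, ν, ξ} × {c, d, e}}; |τ_{X×Y}| = 216.

Enumerate products U × V with U ∈ τ_X, V ∈ τ_Y (deduplicated):
  ∅ × ∅ = {} (∅)
  {μ} × {c} = {(μ,c)}
  {μ} × {d} = {(μ,d)}
  {μ} × {e} = {(μ,e)}
  {ν} × {c} = {(ν,c)}
  {ν} × {d} = {(ν,d)}
  {ν} × {e} = {(ν,e)}
  {μ} × {c, d} = {(μ,c), (μ,d)}
  {μ} × {c, e} = {(μ,c), (μ,e)}
  {μ, ν} × {c} = {(μ,c), (ν,c)}
  {μ, ξ} × {c} = {(μ,c), (ξ,c)}
  {μ} × {d, e} = {(μ,d), (μ,e)}
  {μ, ν} × {d} = {(μ,d), (ν,d)}
  {μ, ξ} × {d} = {(μ,d), (ξ,d)}
  {μ, ν} × {e} = {(μ,e), (ν,e)}
  {μ, ξ} × {e} = {(μ,e), (ξ,e)}
  {ν} × {c, d} = {(ν,c), (ν,d)}
  {ν} × {c, e} = {(ν,c), (ν,e)}
  {ν} × {d, e} = {(ν,d), (ν,e)}
  {μ} × {c, d, e} = {(μ,c), (μ,d), (μ,e)}
  {μ, ν, ξ} × {c} = {(μ,c), (ν,c), (ξ,c)}
  {μ, ν, ξ} × {d} = {(μ,d), (ν,d), (ξ,d)}
  {μ, ν, ξ} × {e} = {(μ,e), (ν,e), (ξ,e)}
  {ν} × {c, d, e} = {(ν,c), (ν,d), (ν,e)}
  {μ, ν} × {c, d} = {(μ,c), (μ,d), (ν,c), (ν,d)}
  {μ, ξ} × {c, d} = {(μ,c), (μ,d), (ξ,c), (ξ,d)}
  {μ, ν} × {c, e} = {(μ,c), (μ,e), (ν,c), (ν,e)}
  {μ, ξ} × {c, e} = {(μ,c), (μ,e), (ξ,c), (ξ,e)}
  {μ, ν} × {d, e} = {(μ,d), (μ,e), (ν,d), (ν,e)}
  {μ, ξ} × {d, e} = {(μ,d), (μ,e), (ξ,d), (ξ,e)}
  {μ, ν} × {c, d, e} = {(μ,c), (μ,d), (μ,e), (ν,c), (ν,d), (ν,e)}
  {μ, ξ} × {c, d, e} = {(μ,c), (μ,d), (μ,e), (ξ,c), (ξ,d), (ξ,e)}
  {μ, ν, ξ} × {c, d} = {(μ,c), (μ,d), (ν,c), (ν,d), (ξ,c), (ξ,d)}
  {μ, ν, ξ} × {c, e} = {(μ,c), (μ,e), (ν,c), (ν,e), (ξ,c), (ξ,e)}
  {μ, ν, ξ} × {d, e} = {(μ,d), (μ,e), (ν,d), (ν,e), (ξ,d), (ξ,e)}
  {μ, ν, ξ} × {c, d, e} = {(μ,c), (μ,d), (μ,e), (ν,c), (ν,d), (ν,e), (ξ,c), (ξ,d), (ξ,e)}
These 36 distinct sets form the basis B.
Close under arbitrary unions to get τ_{X×Y}; counting gives |τ_{X×Y}| = 216.


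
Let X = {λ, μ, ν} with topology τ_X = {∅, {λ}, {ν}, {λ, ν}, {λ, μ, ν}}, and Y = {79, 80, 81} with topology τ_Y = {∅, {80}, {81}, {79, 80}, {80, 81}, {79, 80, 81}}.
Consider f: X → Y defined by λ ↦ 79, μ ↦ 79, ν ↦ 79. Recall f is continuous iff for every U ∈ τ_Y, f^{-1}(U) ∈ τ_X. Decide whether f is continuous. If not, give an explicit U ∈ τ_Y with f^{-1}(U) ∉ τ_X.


f IS continuous.

Compute f^{-1}(U) for each U ∈ τ_Y:
  U = ∅: f^{-1}(U) = ∅ ∈ τ_X ✓.
  U = {80}: f^{-1}(U) = ∅ ∈ τ_X ✓.
  U = {81}: f^{-1}(U) = ∅ ∈ τ_X ✓.
  U = {79, 80}: f^{-1}(U) = {λ, μ, ν} ∈ τ_X ✓.
  U = {80, 81}: f^{-1}(U) = ∅ ∈ τ_X ✓.
  U = {79, 80, 81}: f^{-1}(U) = {λ, μ, ν} ∈ τ_X ✓.
Every preimage lies in τ_X, so f IS continuous.


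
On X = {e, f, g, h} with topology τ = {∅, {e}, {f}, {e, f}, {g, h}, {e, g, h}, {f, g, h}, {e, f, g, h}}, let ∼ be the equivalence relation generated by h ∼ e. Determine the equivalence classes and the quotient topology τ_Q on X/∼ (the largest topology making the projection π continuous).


X/∼ = {[e=h], [f], [g]}; |τ_Q| = 4.

Equivalence classes: [e=h], [f], [g].
Quotient map π: X → X/∼ sends e ↦ [e=h], f ↦ [f], g ↦ [g], h ↦ [e=h].
For each subset V ⊆ X/∼, compute π^{-1}(V) ⊆ X and check whether π^{-1}(V) ∈ τ. V is open in τ_Q iff π^{-1}(V) ∈ τ.
  V = {}: π^{-1}(V) = ∅ ∈ τ ✓.
  V = {[e=h]}: π^{-1}(V) = {e, h} ∉ τ ✗.
  V = {[f]}: π^{-1}(V) = {f} ∈ τ ✓.
  V = {[e=h], [f]}: π^{-1}(V) = {e, f, h} ∉ τ ✗.
  V = {[g]}: π^{-1}(V) = {g} ∉ τ ✗.
  V = {[e=h], [g]}: π^{-1}(V) = {e, g, h} ∈ τ ✓.
  V = {[f], [g]}: π^{-1}(V) = {f, g} ∉ τ ✗.
  V = {[e=h], [f], [g]}: π^{-1}(V) = {e, f, g, h} ∈ τ ✓.
Open sets in the quotient: τ_Q = {{}, {[f]}, {[e=h], [g]}, {[e=h], [f], [g]}} (4 elements).


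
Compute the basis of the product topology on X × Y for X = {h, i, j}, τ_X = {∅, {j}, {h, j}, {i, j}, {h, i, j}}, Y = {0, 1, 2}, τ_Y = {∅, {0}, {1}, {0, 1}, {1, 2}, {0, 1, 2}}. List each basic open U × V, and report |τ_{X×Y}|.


Basis B = {∅ × ∅, {j} × {0}, {j} × {1}, {h, j} × {0}, {h, j} × {1}, {i, j} × {0}, {i, j} × {1}, {j} × {0, 1}, {j} × {1, 2}, {h, i, j} × {0}, {h, i, j} × {1}, {j} × {0, 1, 2}, {h, j} × {0, 1}, {h, j} × {1, 2}, {i, j} × {0, 1}, {i, j} × {1, 2}, {h, j} × {0, 1, 2}, {h, i, j} × {0, 1}, {h, i, j} × {1, 2}, {i, j} × {0, 1, 2}, {h, i, j} × {0, 1, 2}}; |τ_{X×Y}| = 70.

Enumerate products U × V with U ∈ τ_X, V ∈ τ_Y (deduplicated):
  ∅ × ∅ = {} (∅)
  {j} × {0} = {(j,0)}
  {j} × {1} = {(j,1)}
  {h, j} × {0} = {(h,0), (j,0)}
  {h, j} × {1} = {(h,1), (j,1)}
  {i, j} × {0} = {(i,0), (j,0)}
  {i, j} × {1} = {(i,1), (j,1)}
  {j} × {0, 1} = {(j,0), (j,1)}
  {j} × {1, 2} = {(j,1), (j,2)}
  {h, i, j} × {0} = {(h,0), (i,0), (j,0)}
  {h, i, j} × {1} = {(h,1), (i,1), (j,1)}
  {j} × {0, 1, 2} = {(j,0), (j,1), (j,2)}
  {h, j} × {0, 1} = {(h,0), (h,1), (j,0), (j,1)}
  {h, j} × {1, 2} = {(h,1), (h,2), (j,1), (j,2)}
  {i, j} × {0, 1} = {(i,0), (i,1), (j,0), (j,1)}
  {i, j} × {1, 2} = {(i,1), (i,2), (j,1), (j,2)}
  {h, j} × {0, 1, 2} = {(h,0), (h,1), (h,2), (j,0), (j,1), (j,2)}
  {h, i, j} × {0, 1} = {(h,0), (h,1), (i,0), (i,1), (j,0), (j,1)}
  {h, i, j} × {1, 2} = {(h,1), (h,2), (i,1), (i,2), (j,1), (j,2)}
  {i, j} × {0, 1, 2} = {(i,0), (i,1), (i,2), (j,0), (j,1), (j,2)}
  {h, i, j} × {0, 1, 2} = {(h,0), (h,1), (h,2), (i,0), (i,1), (i,2), (j,0), (j,1), (j,2)}
These 21 distinct sets form the basis B.
Close under arbitrary unions to get τ_{X×Y}; counting gives |τ_{X×Y}| = 70.


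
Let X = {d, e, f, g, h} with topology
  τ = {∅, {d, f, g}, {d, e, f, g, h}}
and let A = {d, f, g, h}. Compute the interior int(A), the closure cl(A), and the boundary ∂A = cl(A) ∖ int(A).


int(A) = {d, f, g}, cl(A) = {d, e, f, g, h}, ∂A = {e, h}.

Closed sets in (X, τ) are complements of opens:
  closed(X, τ) = {∅, {e, h}, {d, e, f, g, h}}.
int(A) = ⋃ {U ∈ τ : U ⊆ A}. Opens contained in A: ∅, {d, f, g}.
Taking the union of these: int(A) = {d, f, g}.
cl(A) = ⋂ {C closed : A ⊆ C}. Closed sets containing A: {d, e, f, g, h}.
Intersecting these: cl(A) = {d, e, f, g, h}.
∂A = cl(A) ∖ int(A) = {d, e, f, g, h} ∖ {d, f, g} = {e, h}.


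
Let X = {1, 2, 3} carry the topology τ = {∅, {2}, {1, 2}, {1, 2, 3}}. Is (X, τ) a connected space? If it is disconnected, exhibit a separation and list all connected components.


(X, τ) is connected.

Find clopen sets (U ∈ τ with X ∖ U ∈ τ):
  U = ∅, X ∖ U = {1, 2, 3} — both open, so U is clopen.
  U = {1, 2, 3}, X ∖ U = ∅ — both open, so U is clopen.
Only trivial clopens (∅ and X) exist, so (X, τ) is connected.
Compute connected components by grouping points that agree on all clopens:
  component: {1, 2, 3}


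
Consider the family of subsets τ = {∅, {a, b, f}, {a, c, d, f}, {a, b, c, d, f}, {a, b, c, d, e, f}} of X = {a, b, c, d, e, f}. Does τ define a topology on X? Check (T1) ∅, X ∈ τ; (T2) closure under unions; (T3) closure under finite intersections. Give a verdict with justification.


τ is NOT a topology on X.

Axiom (T1): ∅ ∈ τ? Yes; X ∈ τ? Yes.
Axiom (T2/T3): check pairwise unions and intersections of members of τ.
Counterexample for (T3): {a, b, f} ∩ {a, c, d, f} = {a, f} ∉ τ. Therefore τ is NOT a topology.


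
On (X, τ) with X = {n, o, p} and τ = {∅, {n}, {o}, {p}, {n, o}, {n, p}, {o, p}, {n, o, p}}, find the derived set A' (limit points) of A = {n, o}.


A' = ∅

For each x ∈ X, list the open sets U ∈ τ with x ∈ U, then check whether U ∩ (A ∖ {x}) ≠ ∅ for every such U.
  x = n: open {n} ∋ x has {n} ∩ (A ∖ {n}) = ∅, so x is NOT a limit point.
  x = o: open {o} ∋ x has {o} ∩ (A ∖ {o}) = ∅, so x is NOT a limit point.
  x = p: open {p} ∋ x has {p} ∩ (A ∖ {p}) = ∅, so x is NOT a limit point.
Collecting: A' = ∅.


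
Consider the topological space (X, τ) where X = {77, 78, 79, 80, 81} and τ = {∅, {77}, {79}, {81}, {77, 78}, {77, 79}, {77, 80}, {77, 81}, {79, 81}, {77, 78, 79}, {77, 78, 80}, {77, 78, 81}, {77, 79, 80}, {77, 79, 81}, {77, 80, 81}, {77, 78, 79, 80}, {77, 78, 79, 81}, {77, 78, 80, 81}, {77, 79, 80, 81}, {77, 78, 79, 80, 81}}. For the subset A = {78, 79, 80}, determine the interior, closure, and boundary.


int(A) = {79}, cl(A) = {78, 79, 80}, ∂A = {78, 80}.

Closed sets in (X, τ) are complements of opens:
  closed(X, τ) = {∅, {78}, {79}, {80}, {81}, {78, 79}, {78, 80}, {78, 81}, {79, 80}, {79, 81}, {80, 81}, {77, 78, 80}, {78, 79, 80}, {78, 79, 81}, {78, 80, 81}, {79, 80, 81}, {77, 78, 79, 80}, {77, 78, 80, 81}, {78, 79, 80, 81}, {77, 78, 79, 80, 81}}.
int(A) = ⋃ {U ∈ τ : U ⊆ A}. Opens contained in A: ∅, {79}.
Taking the union of these: int(A) = {79}.
cl(A) = ⋂ {C closed : A ⊆ C}. Closed sets containing A: {78, 79, 80}, {77, 78, 79, 80}, {78, 79, 80, 81}, {77, 78, 79, 80, 81}.
Intersecting these: cl(A) = {78, 79, 80}.
∂A = cl(A) ∖ int(A) = {78, 79, 80} ∖ {79} = {78, 80}.


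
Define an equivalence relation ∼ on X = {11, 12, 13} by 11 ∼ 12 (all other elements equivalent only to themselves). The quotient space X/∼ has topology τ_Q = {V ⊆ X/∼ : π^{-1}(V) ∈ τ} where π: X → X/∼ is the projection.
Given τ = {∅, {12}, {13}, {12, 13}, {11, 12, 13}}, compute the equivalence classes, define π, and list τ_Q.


X/∼ = {[11=12], [13]}; |τ_Q| = 3.

Equivalence classes: [11=12], [13].
Quotient map π: X → X/∼ sends 11 ↦ [11=12], 12 ↦ [11=12], 13 ↦ [13].
For each subset V ⊆ X/∼, compute π^{-1}(V) ⊆ X and check whether π^{-1}(V) ∈ τ. V is open in τ_Q iff π^{-1}(V) ∈ τ.
  V = {}: π^{-1}(V) = ∅ ∈ τ ✓.
  V = {[11=12]}: π^{-1}(V) = {11, 12} ∉ τ ✗.
  V = {[13]}: π^{-1}(V) = {13} ∈ τ ✓.
  V = {[11=12], [13]}: π^{-1}(V) = {11, 12, 13} ∈ τ ✓.
Open sets in the quotient: τ_Q = {{}, {[13]}, {[11=12], [13]}} (3 elements).


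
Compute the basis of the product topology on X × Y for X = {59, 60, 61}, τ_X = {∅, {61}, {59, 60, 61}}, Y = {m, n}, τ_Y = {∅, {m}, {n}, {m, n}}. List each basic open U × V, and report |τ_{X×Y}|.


Basis B = {∅ × ∅, {61} × {m}, {61} × {n}, {61} × {m, n}, {59, 60, 61} × {m}, {59, 60, 61} × {n}, {59, 60, 61} × {m, n}}; |τ_{X×Y}| = 9.

Enumerate products U × V with U ∈ τ_X, V ∈ τ_Y (deduplicated):
  ∅ × ∅ = {} (∅)
  {61} × {m} = {(61,m)}
  {61} × {n} = {(61,n)}
  {61} × {m, n} = {(61,m), (61,n)}
  {59, 60, 61} × {m} = {(59,m), (60,m), (61,m)}
  {59, 60, 61} × {n} = {(59,n), (60,n), (61,n)}
  {59, 60, 61} × {m, n} = {(59,m), (59,n), (60,m), (60,n), (61,m), (61,n)}
These 7 distinct sets form the basis B.
Close under arbitrary unions to get τ_{X×Y}; counting gives |τ_{X×Y}| = 9.


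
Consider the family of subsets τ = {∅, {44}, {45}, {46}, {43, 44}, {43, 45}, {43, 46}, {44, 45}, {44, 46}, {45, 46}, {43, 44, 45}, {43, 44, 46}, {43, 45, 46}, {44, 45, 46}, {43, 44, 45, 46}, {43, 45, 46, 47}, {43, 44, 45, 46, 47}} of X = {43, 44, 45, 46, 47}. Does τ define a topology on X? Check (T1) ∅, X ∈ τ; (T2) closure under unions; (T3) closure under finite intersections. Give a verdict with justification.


τ is NOT a topology on X.

Axiom (T1): ∅ ∈ τ? Yes; X ∈ τ? Yes.
Axiom (T2/T3): check pairwise unions and intersections of members of τ.
Counterexample for (T3): {43, 44} ∩ {43, 45} = {43} ∉ τ. Therefore τ is NOT a topology.


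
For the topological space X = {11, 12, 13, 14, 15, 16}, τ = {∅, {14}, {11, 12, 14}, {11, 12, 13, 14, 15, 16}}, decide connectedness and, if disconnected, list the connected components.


(X, τ) is connected.

Find clopen sets (U ∈ τ with X ∖ U ∈ τ):
  U = ∅, X ∖ U = {11, 12, 13, 14, 15, 16} — both open, so U is clopen.
  U = {11, 12, 13, 14, 15, 16}, X ∖ U = ∅ — both open, so U is clopen.
Only trivial clopens (∅ and X) exist, so (X, τ) is connected.
Compute connected components by grouping points that agree on all clopens:
  component: {11, 12, 13, 14, 15, 16}


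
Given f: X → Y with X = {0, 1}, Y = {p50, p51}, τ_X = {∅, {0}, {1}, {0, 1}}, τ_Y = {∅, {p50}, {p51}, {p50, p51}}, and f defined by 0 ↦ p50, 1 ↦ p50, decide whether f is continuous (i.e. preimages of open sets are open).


f IS continuous.

Compute f^{-1}(U) for each U ∈ τ_Y:
  U = ∅: f^{-1}(U) = ∅ ∈ τ_X ✓.
  U = {p50}: f^{-1}(U) = {0, 1} ∈ τ_X ✓.
  U = {p51}: f^{-1}(U) = ∅ ∈ τ_X ✓.
  U = {p50, p51}: f^{-1}(U) = {0, 1} ∈ τ_X ✓.
Every preimage lies in τ_X, so f IS continuous.


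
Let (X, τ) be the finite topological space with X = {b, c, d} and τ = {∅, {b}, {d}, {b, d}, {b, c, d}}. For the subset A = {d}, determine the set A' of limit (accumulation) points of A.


A' = {c}

For each x ∈ X, list the open sets U ∈ τ with x ∈ U, then check whether U ∩ (A ∖ {x}) ≠ ∅ for every such U.
  x = b: open {b} ∋ x has {b} ∩ (A ∖ {b}) = ∅, so x is NOT a limit point.
  x = c: opens ∋ x are {b, c, d}; each meets A ∖ {c}, so x IS a limit point.
  x = d: open {d} ∋ x has {d} ∩ (A ∖ {d}) = ∅, so x is NOT a limit point.
Collecting: A' = {c}.


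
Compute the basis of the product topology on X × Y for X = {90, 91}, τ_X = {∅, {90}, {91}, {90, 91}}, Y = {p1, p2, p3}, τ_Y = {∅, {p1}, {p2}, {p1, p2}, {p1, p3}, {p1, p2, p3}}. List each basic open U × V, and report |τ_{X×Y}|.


Basis B = {∅ × ∅, {90} × {p1}, {90} × {p2}, {91} × {p1}, {91} × {p2}, {90} × {p1, p2}, {90} × {p1, p3}, {90, 91} × {p1}, {90, 91} × {p2}, {91} × {p1, p2}, {91} × {p1, p3}, {90} × {p1, p2, p3}, {91} × {p1, p2, p3}, {90, 91} × {p1, p2}, {90, 91} × {p1, p3}, {90, 91} × {p1, p2, p3}}; |τ_{X×Y}| = 36.

Enumerate products U × V with U ∈ τ_X, V ∈ τ_Y (deduplicated):
  ∅ × ∅ = {} (∅)
  {90} × {p1} = {(90,p1)}
  {90} × {p2} = {(90,p2)}
  {91} × {p1} = {(91,p1)}
  {91} × {p2} = {(91,p2)}
  {90} × {p1, p2} = {(90,p1), (90,p2)}
  {90} × {p1, p3} = {(90,p1), (90,p3)}
  {90, 91} × {p1} = {(90,p1), (91,p1)}
  {90, 91} × {p2} = {(90,p2), (91,p2)}
  {91} × {p1, p2} = {(91,p1), (91,p2)}
  {91} × {p1, p3} = {(91,p1), (91,p3)}
  {90} × {p1, p2, p3} = {(90,p1), (90,p2), (90,p3)}
  {91} × {p1, p2, p3} = {(91,p1), (91,p2), (91,p3)}
  {90, 91} × {p1, p2} = {(90,p1), (90,p2), (91,p1), (91,p2)}
  {90, 91} × {p1, p3} = {(90,p1), (90,p3), (91,p1), (91,p3)}
  {90, 91} × {p1, p2, p3} = {(90,p1), (90,p2), (90,p3), (91,p1), (91,p2), (91,p3)}
These 16 distinct sets form the basis B.
Close under arbitrary unions to get τ_{X×Y}; counting gives |τ_{X×Y}| = 36.


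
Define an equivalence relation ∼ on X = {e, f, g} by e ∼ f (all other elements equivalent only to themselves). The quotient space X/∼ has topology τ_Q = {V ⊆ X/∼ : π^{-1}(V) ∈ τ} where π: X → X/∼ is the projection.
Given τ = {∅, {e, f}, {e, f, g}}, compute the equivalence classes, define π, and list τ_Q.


X/∼ = {[e=f], [g]}; |τ_Q| = 3.

Equivalence classes: [e=f], [g].
Quotient map π: X → X/∼ sends e ↦ [e=f], f ↦ [e=f], g ↦ [g].
For each subset V ⊆ X/∼, compute π^{-1}(V) ⊆ X and check whether π^{-1}(V) ∈ τ. V is open in τ_Q iff π^{-1}(V) ∈ τ.
  V = {}: π^{-1}(V) = ∅ ∈ τ ✓.
  V = {[e=f]}: π^{-1}(V) = {e, f} ∈ τ ✓.
  V = {[g]}: π^{-1}(V) = {g} ∉ τ ✗.
  V = {[e=f], [g]}: π^{-1}(V) = {e, f, g} ∈ τ ✓.
Open sets in the quotient: τ_Q = {{}, {[e=f]}, {[e=f], [g]}} (3 elements).


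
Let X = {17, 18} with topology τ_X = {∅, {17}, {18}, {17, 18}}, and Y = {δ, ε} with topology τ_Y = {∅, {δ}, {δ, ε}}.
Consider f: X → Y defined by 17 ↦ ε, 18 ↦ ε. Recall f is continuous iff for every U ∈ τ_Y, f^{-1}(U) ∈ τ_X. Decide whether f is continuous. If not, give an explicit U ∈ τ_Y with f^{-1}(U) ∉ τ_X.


f IS continuous.

Compute f^{-1}(U) for each U ∈ τ_Y:
  U = ∅: f^{-1}(U) = ∅ ∈ τ_X ✓.
  U = {δ}: f^{-1}(U) = ∅ ∈ τ_X ✓.
  U = {δ, ε}: f^{-1}(U) = {17, 18} ∈ τ_X ✓.
Every preimage lies in τ_X, so f IS continuous.


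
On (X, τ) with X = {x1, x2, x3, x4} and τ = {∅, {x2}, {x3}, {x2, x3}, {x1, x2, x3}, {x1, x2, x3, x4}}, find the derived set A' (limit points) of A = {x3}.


A' = {x1, x4}

For each x ∈ X, list the open sets U ∈ τ with x ∈ U, then check whether U ∩ (A ∖ {x}) ≠ ∅ for every such U.
  x = x1: opens ∋ x are {x1, x2, x3}, {x1, x2, x3, x4}; each meets A ∖ {x1}, so x IS a limit point.
  x = x2: open {x2} ∋ x has {x2} ∩ (A ∖ {x2}) = ∅, so x is NOT a limit point.
  x = x3: open {x3} ∋ x has {x3} ∩ (A ∖ {x3}) = ∅, so x is NOT a limit point.
  x = x4: opens ∋ x are {x1, x2, x3, x4}; each meets A ∖ {x4}, so x IS a limit point.
Collecting: A' = {x1, x4}.


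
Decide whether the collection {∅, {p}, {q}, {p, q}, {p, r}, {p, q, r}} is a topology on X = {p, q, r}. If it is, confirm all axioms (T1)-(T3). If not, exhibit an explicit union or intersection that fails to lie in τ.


τ IS a topology on X.

Axiom (T1): ∅ ∈ τ? Yes; X ∈ τ? Yes.
Axiom (T2/T3): check pairwise unions and intersections of members of τ.
All pairwise intersections and unions checked — each lies in τ. Therefore τ satisfies (T1), (T2), (T3): it IS a topology on X.


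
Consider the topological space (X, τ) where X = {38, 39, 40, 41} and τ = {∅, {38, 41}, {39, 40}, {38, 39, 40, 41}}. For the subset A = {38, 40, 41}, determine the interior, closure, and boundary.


int(A) = {38, 41}, cl(A) = {38, 39, 40, 41}, ∂A = {39, 40}.

Closed sets in (X, τ) are complements of opens:
  closed(X, τ) = {∅, {38, 41}, {39, 40}, {38, 39, 40, 41}}.
int(A) = ⋃ {U ∈ τ : U ⊆ A}. Opens contained in A: ∅, {38, 41}.
Taking the union of these: int(A) = {38, 41}.
cl(A) = ⋂ {C closed : A ⊆ C}. Closed sets containing A: {38, 39, 40, 41}.
Intersecting these: cl(A) = {38, 39, 40, 41}.
∂A = cl(A) ∖ int(A) = {38, 39, 40, 41} ∖ {38, 41} = {39, 40}.


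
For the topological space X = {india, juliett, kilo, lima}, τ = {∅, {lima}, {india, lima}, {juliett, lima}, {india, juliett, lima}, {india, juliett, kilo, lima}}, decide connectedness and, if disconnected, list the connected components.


(X, τ) is connected.

Find clopen sets (U ∈ τ with X ∖ U ∈ τ):
  U = ∅, X ∖ U = {india, juliett, kilo, lima} — both open, so U is clopen.
  U = {india, juliett, kilo, lima}, X ∖ U = ∅ — both open, so U is clopen.
Only trivial clopens (∅ and X) exist, so (X, τ) is connected.
Compute connected components by grouping points that agree on all clopens:
  component: {india, juliett, kilo, lima}


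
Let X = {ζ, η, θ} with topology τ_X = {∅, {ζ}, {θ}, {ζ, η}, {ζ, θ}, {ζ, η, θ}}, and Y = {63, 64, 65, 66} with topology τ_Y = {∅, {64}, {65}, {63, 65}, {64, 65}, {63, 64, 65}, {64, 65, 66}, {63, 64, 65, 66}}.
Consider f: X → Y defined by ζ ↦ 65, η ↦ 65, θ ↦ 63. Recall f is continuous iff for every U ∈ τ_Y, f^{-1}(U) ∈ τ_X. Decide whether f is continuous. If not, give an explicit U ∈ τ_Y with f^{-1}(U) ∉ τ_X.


f IS continuous.

Compute f^{-1}(U) for each U ∈ τ_Y:
  U = ∅: f^{-1}(U) = ∅ ∈ τ_X ✓.
  U = {64}: f^{-1}(U) = ∅ ∈ τ_X ✓.
  U = {65}: f^{-1}(U) = {ζ, η} ∈ τ_X ✓.
  U = {63, 65}: f^{-1}(U) = {ζ, η, θ} ∈ τ_X ✓.
  U = {64, 65}: f^{-1}(U) = {ζ, η} ∈ τ_X ✓.
  U = {63, 64, 65}: f^{-1}(U) = {ζ, η, θ} ∈ τ_X ✓.
  U = {64, 65, 66}: f^{-1}(U) = {ζ, η} ∈ τ_X ✓.
  U = {63, 64, 65, 66}: f^{-1}(U) = {ζ, η, θ} ∈ τ_X ✓.
Every preimage lies in τ_X, so f IS continuous.


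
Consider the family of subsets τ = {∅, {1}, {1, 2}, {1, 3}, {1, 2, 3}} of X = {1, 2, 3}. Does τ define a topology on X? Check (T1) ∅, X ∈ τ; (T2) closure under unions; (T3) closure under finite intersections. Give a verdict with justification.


τ IS a topology on X.

Axiom (T1): ∅ ∈ τ? Yes; X ∈ τ? Yes.
Axiom (T2/T3): check pairwise unions and intersections of members of τ.
All pairwise intersections and unions checked — each lies in τ. Therefore τ satisfies (T1), (T2), (T3): it IS a topology on X.


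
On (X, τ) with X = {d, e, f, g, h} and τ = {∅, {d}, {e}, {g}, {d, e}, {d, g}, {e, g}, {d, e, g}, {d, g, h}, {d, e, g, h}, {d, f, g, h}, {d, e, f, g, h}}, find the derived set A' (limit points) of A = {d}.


A' = {f, h}

For each x ∈ X, list the open sets U ∈ τ with x ∈ U, then check whether U ∩ (A ∖ {x}) ≠ ∅ for every such U.
  x = d: open {d} ∋ x has {d} ∩ (A ∖ {d}) = ∅, so x is NOT a limit point.
  x = e: open {e} ∋ x has {e} ∩ (A ∖ {e}) = ∅, so x is NOT a limit point.
  x = f: opens ∋ x are {d, f, g, h}, {d, e, f, g, h}; each meets A ∖ {f}, so x IS a limit point.
  x = g: open {g} ∋ x has {g} ∩ (A ∖ {g}) = ∅, so x is NOT a limit point.
  x = h: opens ∋ x are {d, g, h}, {d, e, g, h}, {d, f, g, h}, {d, e, f, g, h}; each meets A ∖ {h}, so x IS a limit point.
Collecting: A' = {f, h}.


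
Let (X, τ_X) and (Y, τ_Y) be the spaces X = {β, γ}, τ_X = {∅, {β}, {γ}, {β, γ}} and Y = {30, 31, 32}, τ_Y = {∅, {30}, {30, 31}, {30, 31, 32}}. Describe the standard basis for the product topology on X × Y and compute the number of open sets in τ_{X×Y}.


Basis B = {∅ × ∅, {β} × {30}, {γ} × {30}, {β} × {30, 31}, {β, γ} × {30}, {γ} × {30, 31}, {β} × {30, 31, 32}, {γ} × {30, 31, 32}, {β, γ} × {30, 31}, {β, γ} × {30, 31, 32}}; |τ_{X×Y}| = 16.

Enumerate products U × V with U ∈ τ_X, V ∈ τ_Y (deduplicated):
  ∅ × ∅ = {} (∅)
  {β} × {30} = {(β,30)}
  {γ} × {30} = {(γ,30)}
  {β} × {30, 31} = {(β,30), (β,31)}
  {β, γ} × {30} = {(β,30), (γ,30)}
  {γ} × {30, 31} = {(γ,30), (γ,31)}
  {β} × {30, 31, 32} = {(β,30), (β,31), (β,32)}
  {γ} × {30, 31, 32} = {(γ,30), (γ,31), (γ,32)}
  {β, γ} × {30, 31} = {(β,30), (β,31), (γ,30), (γ,31)}
  {β, γ} × {30, 31, 32} = {(β,30), (β,31), (β,32), (γ,30), (γ,31), (γ,32)}
These 10 distinct sets form the basis B.
Close under arbitrary unions to get τ_{X×Y}; counting gives |τ_{X×Y}| = 16.


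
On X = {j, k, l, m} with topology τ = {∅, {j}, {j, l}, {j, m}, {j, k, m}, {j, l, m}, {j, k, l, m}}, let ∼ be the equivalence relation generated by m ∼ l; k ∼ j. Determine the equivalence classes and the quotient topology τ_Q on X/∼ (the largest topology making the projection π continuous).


X/∼ = {[j=k], [l=m]}; |τ_Q| = 2.

Equivalence classes: [j=k], [l=m].
Quotient map π: X → X/∼ sends j ↦ [j=k], k ↦ [j=k], l ↦ [l=m], m ↦ [l=m].
For each subset V ⊆ X/∼, compute π^{-1}(V) ⊆ X and check whether π^{-1}(V) ∈ τ. V is open in τ_Q iff π^{-1}(V) ∈ τ.
  V = {}: π^{-1}(V) = ∅ ∈ τ ✓.
  V = {[j=k]}: π^{-1}(V) = {j, k} ∉ τ ✗.
  V = {[l=m]}: π^{-1}(V) = {l, m} ∉ τ ✗.
  V = {[j=k], [l=m]}: π^{-1}(V) = {j, k, l, m} ∈ τ ✓.
Open sets in the quotient: τ_Q = {{}, {[j=k], [l=m]}} (2 elements).


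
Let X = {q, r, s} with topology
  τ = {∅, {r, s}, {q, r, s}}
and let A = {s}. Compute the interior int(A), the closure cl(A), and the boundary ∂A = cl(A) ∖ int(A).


int(A) = ∅, cl(A) = {q, r, s}, ∂A = {q, r, s}.

Closed sets in (X, τ) are complements of opens:
  closed(X, τ) = {∅, {q}, {q, r, s}}.
int(A) = ⋃ {U ∈ τ : U ⊆ A}. Opens contained in A: ∅.
Taking the union of these: int(A) = ∅.
cl(A) = ⋂ {C closed : A ⊆ C}. Closed sets containing A: {q, r, s}.
Intersecting these: cl(A) = {q, r, s}.
∂A = cl(A) ∖ int(A) = {q, r, s} ∖ ∅ = {q, r, s}.


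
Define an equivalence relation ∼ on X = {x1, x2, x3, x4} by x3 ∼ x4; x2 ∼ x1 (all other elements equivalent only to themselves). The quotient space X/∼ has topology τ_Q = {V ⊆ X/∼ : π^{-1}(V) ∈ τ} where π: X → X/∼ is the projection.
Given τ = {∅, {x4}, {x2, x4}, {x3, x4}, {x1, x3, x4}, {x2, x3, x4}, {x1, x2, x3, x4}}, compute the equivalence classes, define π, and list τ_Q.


X/∼ = {[x1=x2], [x3=x4]}; |τ_Q| = 3.

Equivalence classes: [x1=x2], [x3=x4].
Quotient map π: X → X/∼ sends x1 ↦ [x1=x2], x2 ↦ [x1=x2], x3 ↦ [x3=x4], x4 ↦ [x3=x4].
For each subset V ⊆ X/∼, compute π^{-1}(V) ⊆ X and check whether π^{-1}(V) ∈ τ. V is open in τ_Q iff π^{-1}(V) ∈ τ.
  V = {}: π^{-1}(V) = ∅ ∈ τ ✓.
  V = {[x1=x2]}: π^{-1}(V) = {x1, x2} ∉ τ ✗.
  V = {[x3=x4]}: π^{-1}(V) = {x3, x4} ∈ τ ✓.
  V = {[x1=x2], [x3=x4]}: π^{-1}(V) = {x1, x2, x3, x4} ∈ τ ✓.
Open sets in the quotient: τ_Q = {{}, {[x3=x4]}, {[x1=x2], [x3=x4]}} (3 elements).


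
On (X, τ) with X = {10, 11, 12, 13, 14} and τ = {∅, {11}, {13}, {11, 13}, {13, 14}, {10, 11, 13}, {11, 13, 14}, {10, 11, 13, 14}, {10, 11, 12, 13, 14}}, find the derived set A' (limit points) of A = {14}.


A' = {12}

For each x ∈ X, list the open sets U ∈ τ with x ∈ U, then check whether U ∩ (A ∖ {x}) ≠ ∅ for every such U.
  x = 10: open {10, 11, 13} ∋ x has {10, 11, 13} ∩ (A ∖ {10}) = ∅, so x is NOT a limit point.
  x = 11: open {11} ∋ x has {11} ∩ (A ∖ {11}) = ∅, so x is NOT a limit point.
  x = 12: opens ∋ x are {10, 11, 12, 13, 14}; each meets A ∖ {12}, so x IS a limit point.
  x = 13: open {13} ∋ x has {13} ∩ (A ∖ {13}) = ∅, so x is NOT a limit point.
  x = 14: open {13, 14} ∋ x has {13, 14} ∩ (A ∖ {14}) = ∅, so x is NOT a limit point.
Collecting: A' = {12}.


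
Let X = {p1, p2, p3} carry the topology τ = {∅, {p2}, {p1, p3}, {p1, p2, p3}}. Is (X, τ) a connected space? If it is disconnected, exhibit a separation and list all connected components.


(X, τ) is disconnected; components = [{p2}, {p1, p3}].

Find clopen sets (U ∈ τ with X ∖ U ∈ τ):
  U = ∅, X ∖ U = {p1, p2, p3} — both open, so U is clopen.
  U = {p2}, X ∖ U = {p1, p3} — both open, so U is clopen.
  U = {p1, p3}, X ∖ U = {p2} — both open, so U is clopen.
  U = {p1, p2, p3}, X ∖ U = ∅ — both open, so U is clopen.
Nontrivial clopen(s) exist: e.g. {p2}. So (X, τ) is disconnected.
Compute connected components by grouping points that agree on all clopens:
  component: {p2}
  component: {p1, p3}


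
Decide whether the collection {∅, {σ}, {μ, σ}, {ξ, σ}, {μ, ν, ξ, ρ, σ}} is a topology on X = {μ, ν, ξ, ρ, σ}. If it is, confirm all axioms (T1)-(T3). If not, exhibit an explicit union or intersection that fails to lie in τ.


τ is NOT a topology on X.

Axiom (T1): ∅ ∈ τ? Yes; X ∈ τ? Yes.
Axiom (T2/T3): check pairwise unions and intersections of members of τ.
Counterexample for (T2): {μ, σ} ∪ {ξ, σ} = {μ, ξ, σ} ∉ τ. Therefore τ is NOT a topology.


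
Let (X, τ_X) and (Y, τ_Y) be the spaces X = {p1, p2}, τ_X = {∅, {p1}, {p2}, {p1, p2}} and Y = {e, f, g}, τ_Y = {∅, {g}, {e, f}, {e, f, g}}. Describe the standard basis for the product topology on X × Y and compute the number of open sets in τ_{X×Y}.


Basis B = {∅ × ∅, {p1} × {g}, {p2} × {g}, {p1} × {e, f}, {p1, p2} × {g}, {p2} × {e, f}, {p1} × {e, f, g}, {p2} × {e, f, g}, {p1, p2} × {e, f}, {p1, p2} × {e, f, g}}; |τ_{X×Y}| = 16.

Enumerate products U × V with U ∈ τ_X, V ∈ τ_Y (deduplicated):
  ∅ × ∅ = {} (∅)
  {p1} × {g} = {(p1,g)}
  {p2} × {g} = {(p2,g)}
  {p1} × {e, f} = {(p1,e), (p1,f)}
  {p1, p2} × {g} = {(p1,g), (p2,g)}
  {p2} × {e, f} = {(p2,e), (p2,f)}
  {p1} × {e, f, g} = {(p1,e), (p1,f), (p1,g)}
  {p2} × {e, f, g} = {(p2,e), (p2,f), (p2,g)}
  {p1, p2} × {e, f} = {(p1,e), (p1,f), (p2,e), (p2,f)}
  {p1, p2} × {e, f, g} = {(p1,e), (p1,f), (p1,g), (p2,e), (p2,f), (p2,g)}
These 10 distinct sets form the basis B.
Close under arbitrary unions to get τ_{X×Y}; counting gives |τ_{X×Y}| = 16.
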